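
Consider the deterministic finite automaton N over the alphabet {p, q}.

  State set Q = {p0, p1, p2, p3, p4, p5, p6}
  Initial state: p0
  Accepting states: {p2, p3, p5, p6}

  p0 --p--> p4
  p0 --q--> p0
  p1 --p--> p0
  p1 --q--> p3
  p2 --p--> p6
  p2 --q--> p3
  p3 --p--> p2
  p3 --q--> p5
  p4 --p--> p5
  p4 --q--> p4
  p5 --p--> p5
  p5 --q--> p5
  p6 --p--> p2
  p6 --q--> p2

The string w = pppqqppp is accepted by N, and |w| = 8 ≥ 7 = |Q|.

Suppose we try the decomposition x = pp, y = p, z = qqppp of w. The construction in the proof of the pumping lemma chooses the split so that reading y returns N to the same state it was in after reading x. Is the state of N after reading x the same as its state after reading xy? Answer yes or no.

Run of N on the first 3 characters of w = p p p:
  step 0: p0  (start)
  step 1: p4  (read p: p0→p4)
  step 2: p5  (read p: p4→p5)
  step 3: p5  (read p: p5→p5)

After x (step 2): p5. After xy (step 3): p5.
They match, so y = p drives N around a cycle from p5 back to itself; pumping y any number of times keeps N in p5 before reading z, and xyⁱz ∈ L(N) for every i ≥ 0.

yes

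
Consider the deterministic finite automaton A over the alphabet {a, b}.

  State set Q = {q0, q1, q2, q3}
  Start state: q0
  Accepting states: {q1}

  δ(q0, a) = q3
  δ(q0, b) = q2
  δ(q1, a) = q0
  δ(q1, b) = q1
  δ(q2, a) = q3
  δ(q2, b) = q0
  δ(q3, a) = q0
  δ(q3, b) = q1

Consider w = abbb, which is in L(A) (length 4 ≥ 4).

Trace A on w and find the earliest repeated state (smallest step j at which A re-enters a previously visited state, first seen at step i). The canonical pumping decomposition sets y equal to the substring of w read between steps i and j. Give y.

Run of A on w = a b b b:
  step 0: q0  (start)
  step 1: q3  (read a: q0→q3)
  step 2: q1  (read b: q3→q1)
  step 3: q1  (read b: q1→q1)   ← first repeat (q1 seen earlier)
  step 4: q1  (read b: q1→q1)

So i = 2, j = 3, giving x = w[0:2] = ab, y = w[2:3] = b, z = w[3:4] = b.
Check: |xy| = 3 ≤ 4 and |y| = 1 ≥ 1. Reading y takes A from q1 back to q1, so every xyⁱz is accepted.

b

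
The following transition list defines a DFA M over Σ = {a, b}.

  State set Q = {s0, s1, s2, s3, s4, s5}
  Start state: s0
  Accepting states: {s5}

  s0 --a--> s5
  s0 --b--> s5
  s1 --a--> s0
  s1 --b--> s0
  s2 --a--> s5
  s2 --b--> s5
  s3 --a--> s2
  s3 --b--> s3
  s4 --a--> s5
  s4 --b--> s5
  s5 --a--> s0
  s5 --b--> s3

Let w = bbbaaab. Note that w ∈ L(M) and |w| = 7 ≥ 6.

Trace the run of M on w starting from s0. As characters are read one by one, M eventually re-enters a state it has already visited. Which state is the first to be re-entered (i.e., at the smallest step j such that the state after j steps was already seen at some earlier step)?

Run of M on w = b b b a a a b:
  step 0: s0  (start)
  step 1: s5  (read b: s0→s5)
  step 2: s3  (read b: s5→s3)
  step 3: s3  (read b: s3→s3)   ← first repeat (s3 seen earlier)
  step 4: s2  (read a: s3→s2)
  step 5: s5  (read a: s2→s5)
  step 6: s0  (read a: s5→s0)
  step 7: s5  (read b: s0→s5)

The earliest repeat is at step j = 3: M is in s3, which it already visited at step i = 2.
Pumping length from the standard proof: p = 6 (the number of states). The repeated state found above gives |xy| = j ≤ 6 and |y| = j − i ≥ 1.

s3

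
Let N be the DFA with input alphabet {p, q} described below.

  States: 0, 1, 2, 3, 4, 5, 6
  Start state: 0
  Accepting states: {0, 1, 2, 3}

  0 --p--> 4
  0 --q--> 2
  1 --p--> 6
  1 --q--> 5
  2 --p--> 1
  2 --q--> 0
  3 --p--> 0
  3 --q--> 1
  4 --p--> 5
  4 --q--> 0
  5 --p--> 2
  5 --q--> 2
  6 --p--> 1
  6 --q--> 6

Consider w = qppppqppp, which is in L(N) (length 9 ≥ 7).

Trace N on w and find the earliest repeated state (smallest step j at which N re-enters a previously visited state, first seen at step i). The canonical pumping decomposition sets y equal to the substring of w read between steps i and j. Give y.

Run of N on w = q p p p p q p p p:
  step 0: 0  (start)
  step 1: 2  (read q: 0→2)
  step 2: 1  (read p: 2→1)
  step 3: 6  (read p: 1→6)
  step 4: 1  (read p: 6→1)   ← first repeat (1 seen earlier)
  step 5: 6  (read p: 1→6)
  step 6: 6  (read q: 6→6)
  step 7: 1  (read p: 6→1)
  step 8: 6  (read p: 1→6)
  step 9: 1  (read p: 6→1)

So i = 2, j = 4, giving x = w[0:2] = qp, y = w[2:4] = pp, z = w[4:9] = pqppp.
Check: |xy| = 4 ≤ 7 and |y| = 2 ≥ 1. Reading y takes N from 1 back to 1, so every xyⁱz is accepted.

pp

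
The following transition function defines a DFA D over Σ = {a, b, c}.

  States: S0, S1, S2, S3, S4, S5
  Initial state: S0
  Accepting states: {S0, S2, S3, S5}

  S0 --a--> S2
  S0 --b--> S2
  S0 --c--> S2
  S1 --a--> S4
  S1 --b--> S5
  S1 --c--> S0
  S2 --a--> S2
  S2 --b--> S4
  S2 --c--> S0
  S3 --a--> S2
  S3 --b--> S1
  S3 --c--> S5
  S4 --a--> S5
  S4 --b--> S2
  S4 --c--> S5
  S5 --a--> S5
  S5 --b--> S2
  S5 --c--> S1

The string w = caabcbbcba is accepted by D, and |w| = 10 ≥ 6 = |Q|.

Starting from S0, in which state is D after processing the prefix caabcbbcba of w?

Run of D on the first 10 characters of w = c a a b c b b c b a:
  step 0: S0  (start)
  step 1: S2  (read c: S0→S2)
  step 2: S2  (read a: S2→S2)
  step 3: S2  (read a: S2→S2)
  step 4: S4  (read b: S2→S4)
  step 5: S5  (read c: S4→S5)
  step 6: S2  (read b: S5→S2)
  step 7: S4  (read b: S2→S4)
  step 8: S5  (read c: S4→S5)
  step 9: S2  (read b: S5→S2)
  step 10: S2  (read a: S2→S2)

After reading 10 characters, D is in state S2.

S2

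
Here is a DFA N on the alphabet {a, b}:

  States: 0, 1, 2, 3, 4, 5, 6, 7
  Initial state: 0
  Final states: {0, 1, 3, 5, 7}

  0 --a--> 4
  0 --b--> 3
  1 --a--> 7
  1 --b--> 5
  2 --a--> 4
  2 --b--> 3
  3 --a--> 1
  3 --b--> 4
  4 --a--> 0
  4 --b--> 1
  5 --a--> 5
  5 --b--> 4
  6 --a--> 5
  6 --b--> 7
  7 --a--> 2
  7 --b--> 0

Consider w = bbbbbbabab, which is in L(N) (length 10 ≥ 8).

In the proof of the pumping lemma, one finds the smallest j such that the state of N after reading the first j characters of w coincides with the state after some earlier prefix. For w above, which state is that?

4

Run of N on w = b b b b b b a b a b:
  step 0: 0  (start)
  step 1: 3  (read b: 0→3)
  step 2: 4  (read b: 3→4)
  step 3: 1  (read b: 4→1)
  step 4: 5  (read b: 1→5)
  step 5: 4  (read b: 5→4)   ← first repeat (4 seen earlier)
  step 6: 1  (read b: 4→1)
  step 7: 7  (read a: 1→7)
  step 8: 0  (read b: 7→0)
  step 9: 4  (read a: 0→4)
  step 10: 1  (read b: 4→1)

The earliest repeat is at step j = 5: N is in 4, which it already visited at step i = 2.
Since N has 8 states, any run of length ≥ 8 visits 8+1 states, so by pigeonhole some state repeats within the first 8 steps — that repeat gives the pumpable loop.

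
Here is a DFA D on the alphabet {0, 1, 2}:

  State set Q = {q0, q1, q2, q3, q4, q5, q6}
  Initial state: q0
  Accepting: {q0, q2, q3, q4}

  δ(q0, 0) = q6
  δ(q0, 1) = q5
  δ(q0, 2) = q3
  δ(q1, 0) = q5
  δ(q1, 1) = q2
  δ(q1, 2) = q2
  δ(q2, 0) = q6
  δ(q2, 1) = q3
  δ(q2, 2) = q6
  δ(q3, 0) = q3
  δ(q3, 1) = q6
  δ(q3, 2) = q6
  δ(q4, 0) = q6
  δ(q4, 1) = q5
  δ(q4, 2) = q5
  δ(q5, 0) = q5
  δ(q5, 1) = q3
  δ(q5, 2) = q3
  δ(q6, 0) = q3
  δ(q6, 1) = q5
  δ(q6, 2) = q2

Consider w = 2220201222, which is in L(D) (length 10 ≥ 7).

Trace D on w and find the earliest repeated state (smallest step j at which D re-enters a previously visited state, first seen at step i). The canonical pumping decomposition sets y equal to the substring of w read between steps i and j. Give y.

20

State sequence: q0 -2-> q3 -2-> q6 -2-> q2 -0-> q6 -2-> q2 -0-> q6 -1-> q5 -2-> q3 -2-> q6 -2-> q2
First repeat at step 4: q6 was already visited.

So i = 2, j = 4, giving x = w[0:2] = 22, y = w[2:4] = 20, z = w[4:10] = 201222.
Check: |xy| = 4 ≤ 7 and |y| = 2 ≥ 1. Reading y takes D from q6 back to q6, so every xyⁱz is accepted.
With |Q| = 7, pigeonhole forces a state repeat no later than step 7; the substring read between the first and second visits to that state can be pumped.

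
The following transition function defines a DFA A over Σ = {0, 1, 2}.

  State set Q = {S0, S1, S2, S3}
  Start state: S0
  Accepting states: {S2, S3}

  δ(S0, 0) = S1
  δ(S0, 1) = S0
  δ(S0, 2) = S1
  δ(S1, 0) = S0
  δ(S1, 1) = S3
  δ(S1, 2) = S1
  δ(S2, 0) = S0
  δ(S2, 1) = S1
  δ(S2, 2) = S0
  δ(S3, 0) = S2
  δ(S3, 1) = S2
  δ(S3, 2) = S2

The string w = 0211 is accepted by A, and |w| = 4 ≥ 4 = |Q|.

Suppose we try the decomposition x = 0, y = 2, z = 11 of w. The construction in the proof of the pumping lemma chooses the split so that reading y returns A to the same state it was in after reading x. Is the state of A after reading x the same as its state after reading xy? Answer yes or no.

yes

State sequence: S0 -0-> S1 -2-> S1

After x (step 1): S1. After xy (step 2): S1.
They match, so y = 2 drives A around a cycle from S1 back to itself; pumping y any number of times keeps A in S1 before reading z, and xyⁱz ∈ L(A) for every i ≥ 0.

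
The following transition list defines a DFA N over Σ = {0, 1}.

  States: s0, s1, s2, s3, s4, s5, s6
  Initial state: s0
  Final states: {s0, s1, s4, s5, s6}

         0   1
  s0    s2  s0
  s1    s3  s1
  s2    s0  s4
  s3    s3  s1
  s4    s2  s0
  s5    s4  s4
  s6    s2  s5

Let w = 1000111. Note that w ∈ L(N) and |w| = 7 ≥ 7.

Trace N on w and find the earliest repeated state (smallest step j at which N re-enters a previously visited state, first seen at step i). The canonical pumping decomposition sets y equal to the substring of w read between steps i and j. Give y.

State sequence: s0 -1-> s0 -0-> s2 -0-> s0 -0-> s2 -1-> s4 -1-> s0 -1-> s0
First repeat at step 1: s0 was already visited.

So i = 0, j = 1, giving x = w[0:0] = ε, y = w[0:1] = 1, z = w[1:7] = 000111.
Check: |xy| = 1 ≤ 7 and |y| = 1 ≥ 1. Reading y takes N from s0 back to s0, so every xyⁱz is accepted.

1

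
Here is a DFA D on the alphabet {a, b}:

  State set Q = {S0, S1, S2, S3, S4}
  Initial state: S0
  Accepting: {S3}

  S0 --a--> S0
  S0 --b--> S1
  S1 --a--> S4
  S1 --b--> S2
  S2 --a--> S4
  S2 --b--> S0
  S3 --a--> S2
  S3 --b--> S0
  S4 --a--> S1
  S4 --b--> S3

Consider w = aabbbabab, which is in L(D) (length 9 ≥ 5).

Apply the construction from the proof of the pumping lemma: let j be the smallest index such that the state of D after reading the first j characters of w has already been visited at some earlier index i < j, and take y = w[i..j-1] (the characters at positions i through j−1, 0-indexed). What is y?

a

State sequence: S0 -a-> S0 -a-> S0 -b-> S1 -b-> S2 -b-> S0 -a-> S0 -b-> S1 -a-> S4 -b-> S3
First repeat at step 1: S0 was already visited.

So i = 0, j = 1, giving x = w[0:0] = ε, y = w[0:1] = a, z = w[1:9] = abbbabab.
Check: |xy| = 1 ≤ 5 and |y| = 1 ≥ 1. Reading y takes D from S0 back to S0, so every xyⁱz is accepted.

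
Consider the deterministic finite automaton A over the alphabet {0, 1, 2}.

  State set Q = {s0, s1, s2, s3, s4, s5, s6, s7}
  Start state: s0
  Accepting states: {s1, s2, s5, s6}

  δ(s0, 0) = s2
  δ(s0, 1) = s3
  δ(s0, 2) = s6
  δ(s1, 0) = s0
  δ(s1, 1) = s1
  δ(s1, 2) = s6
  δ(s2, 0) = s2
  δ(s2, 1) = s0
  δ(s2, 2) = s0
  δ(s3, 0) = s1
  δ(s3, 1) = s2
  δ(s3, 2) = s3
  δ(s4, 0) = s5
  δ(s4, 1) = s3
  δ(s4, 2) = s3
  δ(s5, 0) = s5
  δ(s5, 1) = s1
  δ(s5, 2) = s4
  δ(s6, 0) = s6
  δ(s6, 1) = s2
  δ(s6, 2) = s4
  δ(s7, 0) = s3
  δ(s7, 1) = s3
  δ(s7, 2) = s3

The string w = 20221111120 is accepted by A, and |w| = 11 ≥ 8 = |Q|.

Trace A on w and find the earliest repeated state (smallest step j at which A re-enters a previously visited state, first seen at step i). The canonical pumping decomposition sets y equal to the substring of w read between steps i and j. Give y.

State sequence: s0 -2-> s6 -0-> s6 -2-> s4 -2-> s3 -1-> s2 -1-> s0 -1-> s3 -1-> s2 -1-> s0 -2-> s6 -0-> s6
First repeat at step 2: s6 was already visited.

So i = 1, j = 2, giving x = w[0:1] = 2, y = w[1:2] = 0, z = w[2:11] = 221111120.
Check: |xy| = 2 ≤ 8 and |y| = 1 ≥ 1. Reading y takes A from s6 back to s6, so every xyⁱz is accepted.

0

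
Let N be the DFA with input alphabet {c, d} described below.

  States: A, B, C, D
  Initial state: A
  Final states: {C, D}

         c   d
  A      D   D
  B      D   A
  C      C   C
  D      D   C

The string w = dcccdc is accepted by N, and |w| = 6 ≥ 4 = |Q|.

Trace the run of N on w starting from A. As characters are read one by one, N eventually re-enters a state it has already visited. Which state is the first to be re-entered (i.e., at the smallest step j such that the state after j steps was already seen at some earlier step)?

State sequence: A -d-> D -c-> D -c-> D -c-> D -d-> C -c-> C
First repeat at step 2: D was already visited.

The earliest repeat is at step j = 2: N is in D, which it already visited at step i = 1.

D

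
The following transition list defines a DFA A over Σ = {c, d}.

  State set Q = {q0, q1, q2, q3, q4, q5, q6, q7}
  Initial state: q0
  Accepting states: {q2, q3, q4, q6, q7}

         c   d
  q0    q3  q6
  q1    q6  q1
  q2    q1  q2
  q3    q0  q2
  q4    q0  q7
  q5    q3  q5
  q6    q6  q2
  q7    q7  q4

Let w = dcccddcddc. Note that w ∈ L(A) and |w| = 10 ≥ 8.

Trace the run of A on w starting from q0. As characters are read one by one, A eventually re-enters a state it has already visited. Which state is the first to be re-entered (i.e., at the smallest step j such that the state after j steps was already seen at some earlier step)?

Run of A on w = d c c c d d c d d c:
  step 0: q0  (start)
  step 1: q6  (read d: q0→q6)
  step 2: q6  (read c: q6→q6)   ← first repeat (q6 seen earlier)
  step 3: q6  (read c: q6→q6)
  step 4: q6  (read c: q6→q6)
  step 5: q2  (read d: q6→q2)
  step 6: q2  (read d: q2→q2)
  step 7: q1  (read c: q2→q1)
  step 8: q1  (read d: q1→q1)
  step 9: q1  (read d: q1→q1)
  step 10: q6  (read c: q1→q6)

The earliest repeat is at step j = 2: A is in q6, which it already visited at step i = 1.
Pumping length from the standard proof: p = 8 (the number of states). The repeated state found above gives |xy| = j ≤ 8 and |y| = j − i ≥ 1.

q6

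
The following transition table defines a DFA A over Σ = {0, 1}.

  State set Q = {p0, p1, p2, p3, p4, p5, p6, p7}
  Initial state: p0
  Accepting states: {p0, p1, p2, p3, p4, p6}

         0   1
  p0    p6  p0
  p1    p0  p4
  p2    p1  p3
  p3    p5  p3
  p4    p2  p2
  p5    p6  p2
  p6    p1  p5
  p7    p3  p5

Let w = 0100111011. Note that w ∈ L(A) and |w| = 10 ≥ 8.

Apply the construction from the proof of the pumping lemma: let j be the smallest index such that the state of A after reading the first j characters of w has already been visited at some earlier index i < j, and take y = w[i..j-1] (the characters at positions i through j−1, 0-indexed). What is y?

Run of A on w = 0 1 0 0 1 1 1 0 1 1:
  step 0: p0  (start)
  step 1: p6  (read 0: p0→p6)
  step 2: p5  (read 1: p6→p5)
  step 3: p6  (read 0: p5→p6)   ← first repeat (p6 seen earlier)
  step 4: p1  (read 0: p6→p1)
  step 5: p4  (read 1: p1→p4)
  step 6: p2  (read 1: p4→p2)
  step 7: p3  (read 1: p2→p3)
  step 8: p5  (read 0: p3→p5)
  step 9: p2  (read 1: p5→p2)
  step 10: p3  (read 1: p2→p3)

So i = 1, j = 3, giving x = w[0:1] = 0, y = w[1:3] = 10, z = w[3:10] = 0111011.
Check: |xy| = 3 ≤ 8 and |y| = 2 ≥ 1. Reading y takes A from p6 back to p6, so every xyⁱz is accepted.

10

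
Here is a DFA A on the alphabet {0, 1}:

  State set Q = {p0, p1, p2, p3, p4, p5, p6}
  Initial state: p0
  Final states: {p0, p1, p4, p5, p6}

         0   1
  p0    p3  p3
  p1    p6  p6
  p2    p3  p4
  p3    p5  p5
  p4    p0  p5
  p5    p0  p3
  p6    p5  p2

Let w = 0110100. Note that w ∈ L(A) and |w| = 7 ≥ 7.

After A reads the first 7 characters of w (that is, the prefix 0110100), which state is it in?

p0

State sequence: p0 -0-> p3 -1-> p5 -1-> p3 -0-> p5 -1-> p3 -0-> p5 -0-> p0

After reading 7 characters, A is in state p0.
(This kind of state-tracing is the core of the pumping-lemma construction: with 7 states, pigeonhole forces a repeat within the first 7 steps.)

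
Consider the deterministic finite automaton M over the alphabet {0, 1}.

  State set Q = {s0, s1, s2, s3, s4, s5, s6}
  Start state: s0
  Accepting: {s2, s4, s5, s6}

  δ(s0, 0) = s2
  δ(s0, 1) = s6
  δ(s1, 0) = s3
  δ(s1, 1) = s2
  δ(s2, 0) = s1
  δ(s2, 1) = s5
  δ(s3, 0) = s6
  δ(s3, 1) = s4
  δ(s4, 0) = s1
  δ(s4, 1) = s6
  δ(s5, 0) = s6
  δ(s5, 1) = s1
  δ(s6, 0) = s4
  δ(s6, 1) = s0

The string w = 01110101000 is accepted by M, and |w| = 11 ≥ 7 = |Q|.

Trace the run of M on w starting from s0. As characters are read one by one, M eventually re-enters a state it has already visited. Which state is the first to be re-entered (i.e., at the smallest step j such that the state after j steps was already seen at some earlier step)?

Run of M on w = 0 1 1 1 0 1 0 1 0 0 0:
  step 0: s0  (start)
  step 1: s2  (read 0: s0→s2)
  step 2: s5  (read 1: s2→s5)
  step 3: s1  (read 1: s5→s1)
  step 4: s2  (read 1: s1→s2)   ← first repeat (s2 seen earlier)
  step 5: s1  (read 0: s2→s1)
  step 6: s2  (read 1: s1→s2)
  step 7: s1  (read 0: s2→s1)
  step 8: s2  (read 1: s1→s2)
  step 9: s1  (read 0: s2→s1)
  step 10: s3  (read 0: s1→s3)
  step 11: s6  (read 0: s3→s6)

The earliest repeat is at step j = 4: M is in s2, which it already visited at step i = 1.

s2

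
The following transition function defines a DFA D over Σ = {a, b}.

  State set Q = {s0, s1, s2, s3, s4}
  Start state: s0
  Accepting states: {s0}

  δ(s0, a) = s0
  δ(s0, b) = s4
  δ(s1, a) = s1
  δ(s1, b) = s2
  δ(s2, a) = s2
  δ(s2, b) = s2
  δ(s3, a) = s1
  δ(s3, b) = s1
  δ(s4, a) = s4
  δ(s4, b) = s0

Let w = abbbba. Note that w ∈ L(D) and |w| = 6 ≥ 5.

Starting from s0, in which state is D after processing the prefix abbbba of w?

Run of D on the first 6 characters of w = a b b b b a:
  step 0: s0  (start)
  step 1: s0  (read a: s0→s0)
  step 2: s4  (read b: s0→s4)
  step 3: s0  (read b: s4→s0)
  step 4: s4  (read b: s0→s4)
  step 5: s0  (read b: s4→s0)
  step 6: s0  (read a: s0→s0)

After reading 6 characters, D is in state s0.
(This kind of state-tracing is the core of the pumping-lemma construction: with 5 states, pigeonhole forces a repeat within the first 5 steps.)

s0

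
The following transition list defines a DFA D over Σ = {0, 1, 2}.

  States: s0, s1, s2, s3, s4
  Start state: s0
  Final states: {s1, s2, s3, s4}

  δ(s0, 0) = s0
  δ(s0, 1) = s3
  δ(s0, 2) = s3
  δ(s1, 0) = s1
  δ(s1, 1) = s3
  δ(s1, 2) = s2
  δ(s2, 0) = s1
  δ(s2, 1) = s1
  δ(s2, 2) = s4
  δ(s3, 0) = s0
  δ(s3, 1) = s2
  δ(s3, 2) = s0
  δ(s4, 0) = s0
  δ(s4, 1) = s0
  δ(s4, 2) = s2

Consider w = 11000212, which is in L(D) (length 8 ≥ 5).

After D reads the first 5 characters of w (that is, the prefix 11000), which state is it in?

State sequence: s0 -1-> s3 -1-> s2 -0-> s1 -0-> s1 -0-> s1

After reading 5 characters, D is in state s1.
(This kind of state-tracing is the core of the pumping-lemma construction: with 5 states, pigeonhole forces a repeat within the first 5 steps.)

s1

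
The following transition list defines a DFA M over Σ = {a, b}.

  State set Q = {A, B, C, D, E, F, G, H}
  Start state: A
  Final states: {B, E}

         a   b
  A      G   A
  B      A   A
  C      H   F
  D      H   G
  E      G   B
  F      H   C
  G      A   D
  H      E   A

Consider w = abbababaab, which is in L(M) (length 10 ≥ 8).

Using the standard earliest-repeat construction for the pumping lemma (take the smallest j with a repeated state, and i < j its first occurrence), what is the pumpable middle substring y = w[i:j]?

State sequence: A -a-> G -b-> D -b-> G -a-> A -b-> A -a-> G -b-> D -a-> H -a-> E -b-> B
First repeat at step 3: G was already visited.

So i = 1, j = 3, giving x = w[0:1] = a, y = w[1:3] = bb, z = w[3:10] = ababaab.
Check: |xy| = 3 ≤ 8 and |y| = 2 ≥ 1. Reading y takes M from G back to G, so every xyⁱz is accepted.

bb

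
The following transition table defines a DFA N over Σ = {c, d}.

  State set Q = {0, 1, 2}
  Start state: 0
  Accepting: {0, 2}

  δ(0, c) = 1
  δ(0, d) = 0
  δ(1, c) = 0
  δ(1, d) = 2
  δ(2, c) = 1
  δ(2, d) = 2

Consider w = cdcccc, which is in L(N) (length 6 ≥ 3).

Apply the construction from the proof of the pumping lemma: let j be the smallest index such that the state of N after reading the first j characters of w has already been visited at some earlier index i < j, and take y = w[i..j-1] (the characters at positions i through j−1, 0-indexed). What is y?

Run of N on w = c d c c c c:
  step 0: 0  (start)
  step 1: 1  (read c: 0→1)
  step 2: 2  (read d: 1→2)
  step 3: 1  (read c: 2→1)   ← first repeat (1 seen earlier)
  step 4: 0  (read c: 1→0)
  step 5: 1  (read c: 0→1)
  step 6: 0  (read c: 1→0)

So i = 1, j = 3, giving x = w[0:1] = c, y = w[1:3] = dc, z = w[3:6] = ccc.
Check: |xy| = 3 ≤ 3 and |y| = 2 ≥ 1. Reading y takes N from 1 back to 1, so every xyⁱz is accepted.

dc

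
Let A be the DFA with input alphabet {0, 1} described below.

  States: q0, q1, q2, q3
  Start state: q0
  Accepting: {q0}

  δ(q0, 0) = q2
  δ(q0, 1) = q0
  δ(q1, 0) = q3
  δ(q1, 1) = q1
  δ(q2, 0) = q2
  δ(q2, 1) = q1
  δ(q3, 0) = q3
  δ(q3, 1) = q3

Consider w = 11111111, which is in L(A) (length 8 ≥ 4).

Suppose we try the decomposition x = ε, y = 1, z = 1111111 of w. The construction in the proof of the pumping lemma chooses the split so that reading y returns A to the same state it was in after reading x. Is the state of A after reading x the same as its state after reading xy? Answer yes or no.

State sequence: q0 -1-> q0

After x (step 0): q0. After xy (step 1): q0.
They match, so y = 1 drives A around a cycle from q0 back to itself; pumping y any number of times keeps A in q0 before reading z, and xyⁱz ∈ L(A) for every i ≥ 0.

yes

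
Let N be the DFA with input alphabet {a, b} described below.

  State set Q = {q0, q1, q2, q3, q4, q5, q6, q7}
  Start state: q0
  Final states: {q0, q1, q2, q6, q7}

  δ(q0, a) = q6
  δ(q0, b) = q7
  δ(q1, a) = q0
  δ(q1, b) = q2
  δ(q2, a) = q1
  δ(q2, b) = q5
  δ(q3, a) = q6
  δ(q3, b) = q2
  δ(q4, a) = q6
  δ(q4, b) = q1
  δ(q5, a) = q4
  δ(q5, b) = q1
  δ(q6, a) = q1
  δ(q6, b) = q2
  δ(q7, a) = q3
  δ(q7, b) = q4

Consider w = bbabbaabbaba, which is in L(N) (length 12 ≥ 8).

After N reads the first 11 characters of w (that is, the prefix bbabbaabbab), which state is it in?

Run of N on the first 11 characters of w = b b a b b a a b b a b:
  step 0: q0  (start)
  step 1: q7  (read b: q0→q7)
  step 2: q4  (read b: q7→q4)
  step 3: q6  (read a: q4→q6)
  step 4: q2  (read b: q6→q2)
  step 5: q5  (read b: q2→q5)
  step 6: q4  (read a: q5→q4)
  step 7: q6  (read a: q4→q6)
  step 8: q2  (read b: q6→q2)
  step 9: q5  (read b: q2→q5)
  step 10: q4  (read a: q5→q4)
  step 11: q1  (read b: q4→q1)

After reading 11 characters, N is in state q1.
(This kind of state-tracing is the core of the pumping-lemma construction: with 8 states, pigeonhole forces a repeat within the first 8 steps.)

q1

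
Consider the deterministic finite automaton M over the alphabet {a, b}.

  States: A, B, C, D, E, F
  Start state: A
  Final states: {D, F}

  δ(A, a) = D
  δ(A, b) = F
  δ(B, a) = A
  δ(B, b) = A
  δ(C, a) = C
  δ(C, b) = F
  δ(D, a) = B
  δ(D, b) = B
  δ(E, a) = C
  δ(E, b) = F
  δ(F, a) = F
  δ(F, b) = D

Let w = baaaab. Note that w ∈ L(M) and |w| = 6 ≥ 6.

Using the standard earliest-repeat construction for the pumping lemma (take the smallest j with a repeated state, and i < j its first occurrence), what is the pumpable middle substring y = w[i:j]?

Run of M on w = b a a a a b:
  step 0: A  (start)
  step 1: F  (read b: A→F)
  step 2: F  (read a: F→F)   ← first repeat (F seen earlier)
  step 3: F  (read a: F→F)
  step 4: F  (read a: F→F)
  step 5: F  (read a: F→F)
  step 6: D  (read b: F→D)

So i = 1, j = 2, giving x = w[0:1] = b, y = w[1:2] = a, z = w[2:6] = aaab.
Check: |xy| = 2 ≤ 6 and |y| = 1 ≥ 1. Reading y takes M from F back to F, so every xyⁱz is accepted.
Since M has 6 states, any run of length ≥ 6 visits 6+1 states, so by pigeonhole some state repeats within the first 6 steps — that repeat gives the pumpable loop.

a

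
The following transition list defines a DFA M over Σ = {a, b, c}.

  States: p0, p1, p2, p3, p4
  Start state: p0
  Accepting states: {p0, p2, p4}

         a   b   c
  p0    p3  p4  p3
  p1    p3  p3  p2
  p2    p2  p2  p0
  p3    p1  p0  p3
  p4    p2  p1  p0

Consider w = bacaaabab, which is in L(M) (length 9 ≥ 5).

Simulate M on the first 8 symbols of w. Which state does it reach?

p3

State sequence: p0 -b-> p4 -a-> p2 -c-> p0 -a-> p3 -a-> p1 -a-> p3 -b-> p0 -a-> p3

After reading 8 characters, M is in state p3.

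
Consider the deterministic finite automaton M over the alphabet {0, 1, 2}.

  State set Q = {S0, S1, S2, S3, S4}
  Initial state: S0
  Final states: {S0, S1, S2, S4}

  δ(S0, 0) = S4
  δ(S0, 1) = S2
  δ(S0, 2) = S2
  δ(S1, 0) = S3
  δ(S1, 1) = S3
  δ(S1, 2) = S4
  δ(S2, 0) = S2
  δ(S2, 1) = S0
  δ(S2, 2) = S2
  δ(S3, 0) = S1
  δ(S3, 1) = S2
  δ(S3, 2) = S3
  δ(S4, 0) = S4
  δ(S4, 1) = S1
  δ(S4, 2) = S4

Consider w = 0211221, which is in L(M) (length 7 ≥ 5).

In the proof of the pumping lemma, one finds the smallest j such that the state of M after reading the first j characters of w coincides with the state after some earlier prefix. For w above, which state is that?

S4

Run of M on w = 0 2 1 1 2 2 1:
  step 0: S0  (start)
  step 1: S4  (read 0: S0→S4)
  step 2: S4  (read 2: S4→S4)   ← first repeat (S4 seen earlier)
  step 3: S1  (read 1: S4→S1)
  step 4: S3  (read 1: S1→S3)
  step 5: S3  (read 2: S3→S3)
  step 6: S3  (read 2: S3→S3)
  step 7: S2  (read 1: S3→S2)

The earliest repeat is at step j = 2: M is in S4, which it already visited at step i = 1.
Pumping length from the standard proof: p = 5 (the number of states). The repeated state found above gives |xy| = j ≤ 5 and |y| = j − i ≥ 1.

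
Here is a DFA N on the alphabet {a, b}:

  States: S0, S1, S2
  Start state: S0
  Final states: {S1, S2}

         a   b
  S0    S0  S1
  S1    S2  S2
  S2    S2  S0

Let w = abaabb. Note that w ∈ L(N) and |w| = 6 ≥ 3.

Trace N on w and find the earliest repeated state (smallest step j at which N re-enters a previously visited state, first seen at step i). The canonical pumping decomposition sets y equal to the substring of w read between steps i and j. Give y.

a

State sequence: S0 -a-> S0 -b-> S1 -a-> S2 -a-> S2 -b-> S0 -b-> S1
First repeat at step 1: S0 was already visited.

So i = 0, j = 1, giving x = w[0:0] = ε, y = w[0:1] = a, z = w[1:6] = baabb.
Check: |xy| = 1 ≤ 3 and |y| = 1 ≥ 1. Reading y takes N from S0 back to S0, so every xyⁱz is accepted.
Since N has 3 states, any run of length ≥ 3 visits 3+1 states, so by pigeonhole some state repeats within the first 3 steps — that repeat gives the pumpable loop.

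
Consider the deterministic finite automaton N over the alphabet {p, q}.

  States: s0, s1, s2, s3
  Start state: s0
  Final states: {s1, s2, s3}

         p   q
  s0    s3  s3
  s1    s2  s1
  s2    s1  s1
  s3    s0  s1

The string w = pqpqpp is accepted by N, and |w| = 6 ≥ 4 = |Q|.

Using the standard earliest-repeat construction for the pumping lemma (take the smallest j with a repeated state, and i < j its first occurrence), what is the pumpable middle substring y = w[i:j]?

Run of N on w = p q p q p p:
  step 0: s0  (start)
  step 1: s3  (read p: s0→s3)
  step 2: s1  (read q: s3→s1)
  step 3: s2  (read p: s1→s2)
  step 4: s1  (read q: s2→s1)   ← first repeat (s1 seen earlier)
  step 5: s2  (read p: s1→s2)
  step 6: s1  (read p: s2→s1)

So i = 2, j = 4, giving x = w[0:2] = pq, y = w[2:4] = pq, z = w[4:6] = pp.
Check: |xy| = 4 ≤ 4 and |y| = 2 ≥ 1. Reading y takes N from s1 back to s1, so every xyⁱz is accepted.
Since N has 4 states, any run of length ≥ 4 visits 4+1 states, so by pigeonhole some state repeats within the first 4 steps — that repeat gives the pumpable loop.

pq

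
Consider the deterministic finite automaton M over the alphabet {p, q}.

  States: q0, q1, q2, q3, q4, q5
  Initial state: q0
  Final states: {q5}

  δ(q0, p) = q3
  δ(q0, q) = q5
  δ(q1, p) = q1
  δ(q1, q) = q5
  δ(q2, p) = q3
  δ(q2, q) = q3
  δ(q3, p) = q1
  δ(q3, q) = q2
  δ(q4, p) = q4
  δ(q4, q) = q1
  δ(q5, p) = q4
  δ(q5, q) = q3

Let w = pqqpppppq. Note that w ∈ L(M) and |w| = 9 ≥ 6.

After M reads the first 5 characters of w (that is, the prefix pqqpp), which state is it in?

q1

Run of M on the first 5 characters of w = p q q p p:
  step 0: q0  (start)
  step 1: q3  (read p: q0→q3)
  step 2: q2  (read q: q3→q2)
  step 3: q3  (read q: q2→q3)
  step 4: q1  (read p: q3→q1)
  step 5: q1  (read p: q1→q1)

After reading 5 characters, M is in state q1.
(This kind of state-tracing is the core of the pumping-lemma construction: with 6 states, pigeonhole forces a repeat within the first 6 steps.)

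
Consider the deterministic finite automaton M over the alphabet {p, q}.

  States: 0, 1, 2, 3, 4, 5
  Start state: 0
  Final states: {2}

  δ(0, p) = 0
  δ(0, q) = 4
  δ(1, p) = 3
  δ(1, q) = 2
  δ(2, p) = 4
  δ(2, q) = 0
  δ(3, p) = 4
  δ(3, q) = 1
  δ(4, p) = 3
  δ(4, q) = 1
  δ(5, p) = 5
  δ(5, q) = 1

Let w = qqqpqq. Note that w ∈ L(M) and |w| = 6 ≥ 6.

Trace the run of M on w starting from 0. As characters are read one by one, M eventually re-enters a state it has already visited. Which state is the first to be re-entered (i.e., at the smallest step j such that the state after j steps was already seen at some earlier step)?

Run of M on w = q q q p q q:
  step 0: 0  (start)
  step 1: 4  (read q: 0→4)
  step 2: 1  (read q: 4→1)
  step 3: 2  (read q: 1→2)
  step 4: 4  (read p: 2→4)   ← first repeat (4 seen earlier)
  step 5: 1  (read q: 4→1)
  step 6: 2  (read q: 1→2)

The earliest repeat is at step j = 4: M is in 4, which it already visited at step i = 1.
The DFA has 6 states, so the proof of the pumping lemma guarantees a repeated state among the first 6+1 visited; the segment between the two visits is the pumpable y.

4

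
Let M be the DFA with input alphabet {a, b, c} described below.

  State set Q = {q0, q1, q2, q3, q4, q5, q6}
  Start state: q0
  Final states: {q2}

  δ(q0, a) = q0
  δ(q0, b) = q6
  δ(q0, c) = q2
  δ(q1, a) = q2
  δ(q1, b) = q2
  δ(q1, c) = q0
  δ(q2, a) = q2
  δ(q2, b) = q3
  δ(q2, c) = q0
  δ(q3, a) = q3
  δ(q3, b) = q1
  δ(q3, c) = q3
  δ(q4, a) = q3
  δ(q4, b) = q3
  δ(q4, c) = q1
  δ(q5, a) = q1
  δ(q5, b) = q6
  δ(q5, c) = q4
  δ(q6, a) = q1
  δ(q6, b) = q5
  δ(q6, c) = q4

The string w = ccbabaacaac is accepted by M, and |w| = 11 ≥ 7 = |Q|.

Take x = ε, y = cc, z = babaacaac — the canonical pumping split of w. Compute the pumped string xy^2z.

ccccbabaacaac

xy^2z = ε·cc·cc·babaacaac = ccccbabaacaac.
Reading y = cc takes M from q0 back to q0, so after x·y·y the machine is still in q0, and z then leads to the accepting state q2. Hence ccccbabaacaac ∈ L(M).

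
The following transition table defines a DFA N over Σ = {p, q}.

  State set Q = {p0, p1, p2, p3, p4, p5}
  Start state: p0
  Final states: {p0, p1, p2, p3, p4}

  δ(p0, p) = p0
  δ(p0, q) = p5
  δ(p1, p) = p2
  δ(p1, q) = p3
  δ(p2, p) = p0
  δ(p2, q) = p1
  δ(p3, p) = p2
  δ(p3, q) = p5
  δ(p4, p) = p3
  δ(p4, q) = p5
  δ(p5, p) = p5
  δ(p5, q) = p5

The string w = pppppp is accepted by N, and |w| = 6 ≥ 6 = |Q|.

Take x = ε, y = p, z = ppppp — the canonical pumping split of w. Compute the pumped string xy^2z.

ppppppp

xy^2z = ε·p·p·ppppp = ppppppp.
Reading y = p takes N from p0 back to p0, so after x·y·y the machine is still in p0, and z then leads to the accepting state p0. Hence ppppppp ∈ L(N).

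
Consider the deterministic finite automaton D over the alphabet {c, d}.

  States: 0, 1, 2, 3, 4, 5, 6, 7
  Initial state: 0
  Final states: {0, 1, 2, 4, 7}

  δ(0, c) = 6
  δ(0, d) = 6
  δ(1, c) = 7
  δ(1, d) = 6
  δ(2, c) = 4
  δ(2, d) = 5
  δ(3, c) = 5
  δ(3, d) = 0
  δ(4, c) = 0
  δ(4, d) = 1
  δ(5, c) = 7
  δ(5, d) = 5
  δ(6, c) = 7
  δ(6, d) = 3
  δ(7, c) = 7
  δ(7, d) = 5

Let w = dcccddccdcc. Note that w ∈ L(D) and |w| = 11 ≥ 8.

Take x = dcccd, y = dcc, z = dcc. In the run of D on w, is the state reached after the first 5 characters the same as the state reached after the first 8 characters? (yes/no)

no

Run of D on the first 8 characters of w = d c c c d d c c:
  step 0: 0  (start)
  step 1: 6  (read d: 0→6)
  step 2: 7  (read c: 6→7)
  step 3: 7  (read c: 7→7)
  step 4: 7  (read c: 7→7)
  step 5: 5  (read d: 7→5)
  step 6: 5  (read d: 5→5)
  step 7: 7  (read c: 5→7)
  step 8: 7  (read c: 7→7)

After x (step 5): 5. After xy (step 8): 7.
They differ (5 ≠ 7), so y is not a cycle from the state after x; this split is not the one the pumping-lemma construction produces, and pumping y need not keep the string in L(D).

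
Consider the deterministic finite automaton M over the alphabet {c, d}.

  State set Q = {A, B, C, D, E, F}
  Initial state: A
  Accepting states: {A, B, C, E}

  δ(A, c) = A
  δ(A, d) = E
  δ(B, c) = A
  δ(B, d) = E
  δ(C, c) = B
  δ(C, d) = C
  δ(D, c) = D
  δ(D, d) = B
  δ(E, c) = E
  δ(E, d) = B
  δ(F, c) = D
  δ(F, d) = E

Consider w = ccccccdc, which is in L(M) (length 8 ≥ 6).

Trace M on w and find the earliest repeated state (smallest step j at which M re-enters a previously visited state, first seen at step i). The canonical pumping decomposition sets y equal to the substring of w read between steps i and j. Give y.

c

State sequence: A -c-> A -c-> A -c-> A -c-> A -c-> A -c-> A -d-> E -c-> E
First repeat at step 1: A was already visited.

So i = 0, j = 1, giving x = w[0:0] = ε, y = w[0:1] = c, z = w[1:8] = cccccdc.
Check: |xy| = 1 ≤ 6 and |y| = 1 ≥ 1. Reading y takes M from A back to A, so every xyⁱz is accepted.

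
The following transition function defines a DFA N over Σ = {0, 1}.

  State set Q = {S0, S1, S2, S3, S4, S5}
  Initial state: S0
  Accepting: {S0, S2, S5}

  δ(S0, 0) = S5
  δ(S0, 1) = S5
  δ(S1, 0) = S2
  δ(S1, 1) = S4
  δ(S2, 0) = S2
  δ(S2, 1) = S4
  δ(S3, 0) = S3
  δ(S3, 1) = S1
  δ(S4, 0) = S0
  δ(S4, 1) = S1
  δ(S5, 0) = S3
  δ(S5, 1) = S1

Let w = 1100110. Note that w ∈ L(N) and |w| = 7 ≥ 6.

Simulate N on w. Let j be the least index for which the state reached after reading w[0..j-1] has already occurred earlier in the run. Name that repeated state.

S2

State sequence: S0 -1-> S5 -1-> S1 -0-> S2 -0-> S2 -1-> S4 -1-> S1 -0-> S2
First repeat at step 4: S2 was already visited.

The earliest repeat is at step j = 4: N is in S2, which it already visited at step i = 3.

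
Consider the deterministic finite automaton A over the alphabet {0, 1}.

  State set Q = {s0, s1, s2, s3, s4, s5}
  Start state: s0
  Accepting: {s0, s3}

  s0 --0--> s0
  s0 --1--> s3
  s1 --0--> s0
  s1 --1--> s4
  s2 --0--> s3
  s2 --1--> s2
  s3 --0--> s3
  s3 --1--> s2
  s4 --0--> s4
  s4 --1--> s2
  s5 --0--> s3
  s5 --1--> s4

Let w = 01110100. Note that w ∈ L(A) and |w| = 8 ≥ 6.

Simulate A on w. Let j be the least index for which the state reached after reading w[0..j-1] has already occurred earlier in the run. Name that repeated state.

Run of A on w = 0 1 1 1 0 1 0 0:
  step 0: s0  (start)
  step 1: s0  (read 0: s0→s0)   ← first repeat (s0 seen earlier)
  step 2: s3  (read 1: s0→s3)
  step 3: s2  (read 1: s3→s2)
  step 4: s2  (read 1: s2→s2)
  step 5: s3  (read 0: s2→s3)
  step 6: s2  (read 1: s3→s2)
  step 7: s3  (read 0: s2→s3)
  step 8: s3  (read 0: s3→s3)

The earliest repeat is at step j = 1: A is in s0, which it already visited at step i = 0.
Since A has 6 states, any run of length ≥ 6 visits 6+1 states, so by pigeonhole some state repeats within the first 6 steps — that repeat gives the pumpable loop.

s0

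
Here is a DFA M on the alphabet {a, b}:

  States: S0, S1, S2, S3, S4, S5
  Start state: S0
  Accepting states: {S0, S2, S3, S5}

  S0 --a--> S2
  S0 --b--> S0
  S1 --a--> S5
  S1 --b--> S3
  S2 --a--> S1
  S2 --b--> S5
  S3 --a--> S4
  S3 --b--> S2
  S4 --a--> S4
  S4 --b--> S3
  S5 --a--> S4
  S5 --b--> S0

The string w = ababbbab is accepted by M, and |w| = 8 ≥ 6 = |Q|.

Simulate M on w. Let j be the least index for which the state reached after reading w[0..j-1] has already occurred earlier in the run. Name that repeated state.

Run of M on w = a b a b b b a b:
  step 0: S0  (start)
  step 1: S2  (read a: S0→S2)
  step 2: S5  (read b: S2→S5)
  step 3: S4  (read a: S5→S4)
  step 4: S3  (read b: S4→S3)
  step 5: S2  (read b: S3→S2)   ← first repeat (S2 seen earlier)
  step 6: S5  (read b: S2→S5)
  step 7: S4  (read a: S5→S4)
  step 8: S3  (read b: S4→S3)

The earliest repeat is at step j = 5: M is in S2, which it already visited at step i = 1.
With |Q| = 6, pigeonhole forces a state repeat no later than step 6; the substring read between the first and second visits to that state can be pumped.

S2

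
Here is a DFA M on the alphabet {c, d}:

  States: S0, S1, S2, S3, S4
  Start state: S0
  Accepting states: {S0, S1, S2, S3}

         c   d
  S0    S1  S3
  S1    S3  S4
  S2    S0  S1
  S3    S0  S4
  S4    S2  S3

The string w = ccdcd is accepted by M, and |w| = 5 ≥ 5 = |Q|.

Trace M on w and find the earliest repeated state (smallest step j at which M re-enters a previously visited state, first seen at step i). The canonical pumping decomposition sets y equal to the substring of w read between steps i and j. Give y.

State sequence: S0 -c-> S1 -c-> S3 -d-> S4 -c-> S2 -d-> S1
First repeat at step 5: S1 was already visited.

So i = 1, j = 5, giving x = w[0:1] = c, y = w[1:5] = cdcd, z = w[5:5] = ε.
Check: |xy| = 5 ≤ 5 and |y| = 4 ≥ 1. Reading y takes M from S1 back to S1, so every xyⁱz is accepted.

cdcd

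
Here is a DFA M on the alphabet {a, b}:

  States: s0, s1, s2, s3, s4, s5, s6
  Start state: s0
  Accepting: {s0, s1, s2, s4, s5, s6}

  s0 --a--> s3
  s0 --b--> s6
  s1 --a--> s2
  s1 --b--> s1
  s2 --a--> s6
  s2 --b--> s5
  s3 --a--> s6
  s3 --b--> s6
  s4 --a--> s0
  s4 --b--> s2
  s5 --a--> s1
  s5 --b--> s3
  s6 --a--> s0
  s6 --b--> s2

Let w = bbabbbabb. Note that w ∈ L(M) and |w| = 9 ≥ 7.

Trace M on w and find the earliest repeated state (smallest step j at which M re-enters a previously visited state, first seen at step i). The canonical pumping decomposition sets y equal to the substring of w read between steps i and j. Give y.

ba

State sequence: s0 -b-> s6 -b-> s2 -a-> s6 -b-> s2 -b-> s5 -b-> s3 -a-> s6 -b-> s2 -b-> s5
First repeat at step 3: s6 was already visited.

So i = 1, j = 3, giving x = w[0:1] = b, y = w[1:3] = ba, z = w[3:9] = bbbabb.
Check: |xy| = 3 ≤ 7 and |y| = 2 ≥ 1. Reading y takes M from s6 back to s6, so every xyⁱz is accepted.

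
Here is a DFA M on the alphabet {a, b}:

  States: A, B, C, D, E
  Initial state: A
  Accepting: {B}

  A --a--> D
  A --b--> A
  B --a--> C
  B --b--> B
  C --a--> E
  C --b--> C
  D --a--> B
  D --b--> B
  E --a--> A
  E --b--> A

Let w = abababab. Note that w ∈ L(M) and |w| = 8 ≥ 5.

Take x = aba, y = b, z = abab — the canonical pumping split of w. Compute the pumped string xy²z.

ababbabab

xy^2z = aba·b·b·abab = ababbabab.
Reading y = b takes M from C back to C, so after x·y·y the machine is still in C, and z then leads to the accepting state B. Hence ababbabab ∈ L(M).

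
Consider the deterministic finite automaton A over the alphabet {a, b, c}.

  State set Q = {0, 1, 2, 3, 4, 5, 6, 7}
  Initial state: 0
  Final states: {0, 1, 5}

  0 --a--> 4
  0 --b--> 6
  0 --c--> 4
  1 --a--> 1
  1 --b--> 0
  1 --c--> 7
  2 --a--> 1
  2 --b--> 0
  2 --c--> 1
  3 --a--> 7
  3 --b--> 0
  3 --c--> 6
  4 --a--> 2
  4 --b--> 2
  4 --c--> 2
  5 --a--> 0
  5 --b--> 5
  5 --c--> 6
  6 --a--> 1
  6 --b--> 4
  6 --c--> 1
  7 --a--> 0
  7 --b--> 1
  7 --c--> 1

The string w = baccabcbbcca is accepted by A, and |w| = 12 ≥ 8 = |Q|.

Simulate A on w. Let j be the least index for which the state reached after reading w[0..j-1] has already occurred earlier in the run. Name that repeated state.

Run of A on w = b a c c a b c b b c c a:
  step 0: 0  (start)
  step 1: 6  (read b: 0→6)
  step 2: 1  (read a: 6→1)
  step 3: 7  (read c: 1→7)
  step 4: 1  (read c: 7→1)   ← first repeat (1 seen earlier)
  step 5: 1  (read a: 1→1)
  step 6: 0  (read b: 1→0)
  step 7: 4  (read c: 0→4)
  step 8: 2  (read b: 4→2)
  step 9: 0  (read b: 2→0)
  step 10: 4  (read c: 0→4)
  step 11: 2  (read c: 4→2)
  step 12: 1  (read a: 2→1)

The earliest repeat is at step j = 4: A is in 1, which it already visited at step i = 2.

1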